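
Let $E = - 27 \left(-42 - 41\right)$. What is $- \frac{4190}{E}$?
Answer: $- \frac{4190}{2241} \approx -1.8697$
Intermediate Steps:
$E = 2241$ ($E = \left(-27\right) \left(-83\right) = 2241$)
$- \frac{4190}{E} = - \frac{4190}{2241}$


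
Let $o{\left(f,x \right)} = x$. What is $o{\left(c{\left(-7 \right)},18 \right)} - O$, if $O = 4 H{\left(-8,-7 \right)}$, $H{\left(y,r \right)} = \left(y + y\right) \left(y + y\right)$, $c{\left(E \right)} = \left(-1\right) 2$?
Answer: $-1006$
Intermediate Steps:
$c{\left(E \right)} = -2$
$H{\left(y,r \right)} = 4 y^{2}$ ($H{\left(y,r \right)} = 2 y 2 y = 4 y^{2}$)
$O = 1024$ ($O = 4 \cdot 4 \left(-8\right)^{2} = 4 \cdot 4 \cdot 64 = 4 \cdot 256 = 1024$)
$o{\left(c{\left(-7 \right)},18 \right)} - O = 18 - 1024 = -1006$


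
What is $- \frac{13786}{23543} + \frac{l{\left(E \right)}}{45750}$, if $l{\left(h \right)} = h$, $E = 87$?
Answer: $- \frac{209553753}{359030750} \approx -0.58366$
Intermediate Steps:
$- \frac{13786}{23543} + \frac{l{\left(E \right)}}{45750} = - \frac{13786}{23543} + \frac{87}{45750} = \left(-13786\right) \frac{1}{23543} + 87 \cdot \frac{1}{45750} = - \frac{13786}{23543} + \frac{29}{15250} = - \frac{209553753}{359030750}$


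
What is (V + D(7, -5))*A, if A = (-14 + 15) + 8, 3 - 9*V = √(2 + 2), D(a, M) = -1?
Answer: -8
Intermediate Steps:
V = ⅑ (V = ⅓ - √(2 + 2)/9 = ⅓ - √4/9 = ⅓ - ⅑*2 = ⅓ - 2/9 = ⅑ ≈ 0.11111)
A = 9 (A = 1 + 8 = 9)
(V + D(7, -5))*A = (⅑ - 1)*9 = -8/9*9 = -8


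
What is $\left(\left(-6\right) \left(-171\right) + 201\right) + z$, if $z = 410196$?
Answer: $411423$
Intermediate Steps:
$\left(\left(-6\right) \left(-171\right) + 201\right) + z = \left(\left(-6\right) \left(-171\right) + 201\right) + 410196 = \left(1026 + 201\right) + 410196 = 1227 + 410196 = 411423$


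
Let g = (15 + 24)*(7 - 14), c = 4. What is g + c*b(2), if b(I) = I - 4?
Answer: -281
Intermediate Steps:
b(I) = -4 + I
g = -273 (g = 39*(-7) = -273)
g + c*b(2) = -273 + 4*(-4 + 2) = -273 + 4*(-2) = -273 - 8 = -281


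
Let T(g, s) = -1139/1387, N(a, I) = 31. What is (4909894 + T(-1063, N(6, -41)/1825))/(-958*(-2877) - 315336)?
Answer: 6810021839/3385431210 ≈ 2.0116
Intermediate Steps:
T(g, s) = -1139/1387 (T(g, s) = -1139*1/1387 = -1139/1387)
(4909894 + T(-1063, N(6, -41)/1825))/(-958*(-2877) - 315336) = (4909894 - 1139/1387)/(-958*(-2877) - 315336) = 6810021839/(1387*(2756166 - 315336)) = (6810021839/1387)/2440830 = (6810021839/1387)*(1/2440830) = 6810021839/3385431210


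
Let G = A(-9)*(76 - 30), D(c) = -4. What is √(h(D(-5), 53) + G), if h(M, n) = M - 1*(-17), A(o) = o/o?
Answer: √59 ≈ 7.6811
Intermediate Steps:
A(o) = 1
h(M, n) = 17 + M (h(M, n) = M + 17 = 17 + M)
G = 46 (G = 1*(76 - 30) = 1*46 = 46)
√(h(D(-5), 53) + G) = √((17 - 4) + 46) = √(13 + 46) = √59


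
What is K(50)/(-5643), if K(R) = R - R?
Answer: 0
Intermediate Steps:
K(R) = 0
K(50)/(-5643) = 0/(-5643) = 0*(-1/5643) = 0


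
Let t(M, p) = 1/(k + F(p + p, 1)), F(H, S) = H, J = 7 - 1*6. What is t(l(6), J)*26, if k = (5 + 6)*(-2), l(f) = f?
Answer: -13/10 ≈ -1.3000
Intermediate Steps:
J = 1 (J = 7 - 6 = 1)
k = -22 (k = 11*(-2) = -22)
t(M, p) = 1/(-22 + 2*p) (t(M, p) = 1/(-22 + (p + p)) = 1/(-22 + 2*p))
t(l(6), J)*26 = (1/(2*(-11 + 1)))*26 = ((1/2)/(-10))*26 = ((1/2)*(-1/10))*26 = -1/20*26 = -13/10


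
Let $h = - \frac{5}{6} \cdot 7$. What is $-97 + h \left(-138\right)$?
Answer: $708$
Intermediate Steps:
$h = - \frac{35}{6}$ ($h = \left(-5\right) \frac{1}{6} \cdot 7 = \left(- \frac{5}{6}\right) 7 = - \frac{35}{6} \approx -5.8333$)
$-97 + h \left(-138\right) = -97 - -805 = -97 + 805 = 708$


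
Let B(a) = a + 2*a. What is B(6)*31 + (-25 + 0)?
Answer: 533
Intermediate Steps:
B(a) = 3*a
B(6)*31 + (-25 + 0) = (3*6)*31 + (-25 + 0) = 18*31 - 25 = 558 - 25 = 533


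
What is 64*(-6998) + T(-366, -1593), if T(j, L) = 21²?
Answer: -447431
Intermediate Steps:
T(j, L) = 441
64*(-6998) + T(-366, -1593) = 64*(-6998) + 441 = -447872 + 441 = -447431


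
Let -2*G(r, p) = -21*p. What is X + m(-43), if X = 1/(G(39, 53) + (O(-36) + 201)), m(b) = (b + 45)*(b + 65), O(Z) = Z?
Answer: 63494/1443 ≈ 44.001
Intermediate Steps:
G(r, p) = 21*p/2 (G(r, p) = -(-21)*p/2 = 21*p/2)
m(b) = (45 + b)*(65 + b)
X = 2/1443 (X = 1/((21/2)*53 + (-36 + 201)) = 1/(1113/2 + 165) = 1/(1443/2) = 2/1443 ≈ 0.0013860)
X + m(-43) = 2/1443 + (2925 + (-43)**2 + 110*(-43)) = 2/1443 + (2925 + 1849 - 4730) = 2/1443 + 44 = 63494/1443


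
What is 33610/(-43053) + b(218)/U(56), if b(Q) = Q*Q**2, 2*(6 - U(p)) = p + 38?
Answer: -446040446306/1765173 ≈ -2.5269e+5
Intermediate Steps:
U(p) = -13 - p/2 (U(p) = 6 - (p + 38)/2 = 6 - (38 + p)/2 = 6 + (-19 - p/2) = -13 - p/2)
b(Q) = Q**3
33610/(-43053) + b(218)/U(56) = 33610/(-43053) + 218**3/(-13 - 1/2*56) = 33610*(-1/43053) + 10360232/(-13 - 28) = -33610/43053 + 10360232/(-41) = -33610/43053 + 10360232*(-1/41) = -33610/43053 - 10360232/41 = -446040446306/1765173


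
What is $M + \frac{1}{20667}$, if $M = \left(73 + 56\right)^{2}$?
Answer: $\frac{343919548}{20667} \approx 16641.0$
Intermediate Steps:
$M = 16641$ ($M = 129^{2} = 16641$)
$M + \frac{1}{20667} = 16641 + \frac{1}{20667} = \frac{343919548}{20667}$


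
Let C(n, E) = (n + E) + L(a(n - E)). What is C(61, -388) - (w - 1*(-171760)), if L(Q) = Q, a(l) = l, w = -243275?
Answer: 71637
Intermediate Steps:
C(n, E) = 2*n (C(n, E) = (n + E) + (n - E) = (E + n) + (n - E) = 2*n)
C(61, -388) - (w - 1*(-171760)) = 2*61 - (-243275 - 1*(-171760)) = 122 - (-243275 + 171760) = 122 - 1*(-71515) = 122 + 71515 = 71637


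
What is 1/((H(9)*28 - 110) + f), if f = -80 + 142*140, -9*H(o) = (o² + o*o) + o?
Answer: 1/19158 ≈ 5.2197e-5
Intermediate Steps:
H(o) = -2*o²/9 - o/9 (H(o) = -((o² + o*o) + o)/9 = -((o² + o²) + o)/9 = -(2*o² + o)/9 = -(o + 2*o²)/9 = -2*o²/9 - o/9)
f = 19800 (f = -80 + 19880 = 19800)
1/((H(9)*28 - 110) + f) = 1/((-⅑*9*(1 + 2*9)*28 - 110) + 19800) = 1/((-⅑*9*(1 + 18)*28 - 110) + 19800) = 1/((-⅑*9*19*28 - 110) + 19800) = 1/((-19*28 - 110) + 19800) = 1/((-532 - 110) + 19800) = 1/(-642 + 19800) = 1/19158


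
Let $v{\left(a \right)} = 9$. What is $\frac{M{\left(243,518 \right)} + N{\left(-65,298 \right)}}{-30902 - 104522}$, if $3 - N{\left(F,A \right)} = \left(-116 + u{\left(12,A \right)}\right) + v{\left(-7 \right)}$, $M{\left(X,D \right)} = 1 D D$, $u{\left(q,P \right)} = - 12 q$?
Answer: $- \frac{134289}{67712} \approx -1.9832$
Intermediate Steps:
$M{\left(X,D \right)} = D^{2}$ ($M{\left(X,D \right)} = D D = D^{2}$)
$N{\left(F,A \right)} = 254$ ($N{\left(F,A \right)} = 3 - \left(\left(-116 - 144\right) + 9\right) = 3 - \left(-260 + 9\right) = 3 - -251 = 3 + 251 = 254$)
$\frac{M{\left(243,518 \right)} + N{\left(-65,298 \right)}}{-30902 - 104522} = \frac{518^{2} + 254}{-30902 - 104522} = \frac{268324 + 254}{-135424} = 268578 \left(- \frac{1}{135424}\right) = - \frac{134289}{67712}$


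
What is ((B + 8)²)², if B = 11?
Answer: 130321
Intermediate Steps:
((B + 8)²)² = ((11 + 8)²)² = (19²)² = 361² = 130321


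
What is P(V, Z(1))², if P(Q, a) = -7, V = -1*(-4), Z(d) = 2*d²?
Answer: 49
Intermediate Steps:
V = 4
P(V, Z(1))² = (-7)² = 49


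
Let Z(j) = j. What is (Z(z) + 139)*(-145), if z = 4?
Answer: -20735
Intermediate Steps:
(Z(z) + 139)*(-145) = (4 + 139)*(-145) = 143*(-145) = -20735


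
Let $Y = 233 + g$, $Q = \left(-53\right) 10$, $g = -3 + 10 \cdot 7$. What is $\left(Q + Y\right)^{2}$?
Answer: $52900$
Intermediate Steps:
$g = 67$ ($g = -3 + 70 = 67$)
$Q = -530$
$Y = 300$ ($Y = 233 + 67 = 300$)
$\left(Q + Y\right)^{2} = \left(-530 + 300\right)^{2} = \left(-230\right)^{2} = 52900$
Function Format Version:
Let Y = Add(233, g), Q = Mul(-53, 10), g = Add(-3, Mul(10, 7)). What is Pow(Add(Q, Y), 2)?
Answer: 52900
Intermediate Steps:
g = 67 (g = Add(-3, 70) = 67)
Q = -530
Y = 300 (Y = Add(233, 67) = 300)
Pow(Add(Q, Y), 2) = Pow(Add(-530, 300), 2) = Pow(-230, 2) = 52900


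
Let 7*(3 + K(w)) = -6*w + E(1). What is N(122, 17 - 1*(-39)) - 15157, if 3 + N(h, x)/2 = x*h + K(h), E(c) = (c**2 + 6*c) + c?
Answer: -11983/7 ≈ -1711.9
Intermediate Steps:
E(c) = c**2 + 7*c
K(w) = -13/7 - 6*w/7 (K(w) = -3 + (-6*w + 1*(7 + 1))/7 = -3 + (-6*w + 1*8)/7 = -3 + (-6*w + 8)/7 = -3 + (8 - 6*w)/7 = -3 + (8/7 - 6*w/7) = -13/7 - 6*w/7)
N(h, x) = -68/7 - 12*h/7 + 2*h*x (N(h, x) = -6 + 2*(x*h + (-13/7 - 6*h/7)) = -6 + 2*(h*x + (-13/7 - 6*h/7)) = -6 + 2*(-13/7 - 6*h/7 + h*x) = -6 + (-26/7 - 12*h/7 + 2*h*x) = -68/7 - 12*h/7 + 2*h*x)
N(122, 17 - 1*(-39)) - 15157 = (-68/7 - 12/7*122 + 2*122*(17 - 1*(-39))) - 15157 = (-68/7 - 1464/7 + 2*122*(17 + 39)) - 15157 = (-68/7 - 1464/7 + 2*122*56) - 15157 = (-68/7 - 1464/7 + 13664) - 15157 = 94116/7 - 15157 = -11983/7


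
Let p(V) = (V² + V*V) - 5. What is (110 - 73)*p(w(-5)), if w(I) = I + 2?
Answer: 481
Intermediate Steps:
w(I) = 2 + I
p(V) = -5 + 2*V² (p(V) = (V² + V²) - 5 = 2*V² - 5 = -5 + 2*V²)
(110 - 73)*p(w(-5)) = (110 - 73)*(-5 + 2*(2 - 5)²) = 37*(-5 + 2*(-3)²) = 37*(-5 + 2*9) = 37*(-5 + 18) = 37*13 = 481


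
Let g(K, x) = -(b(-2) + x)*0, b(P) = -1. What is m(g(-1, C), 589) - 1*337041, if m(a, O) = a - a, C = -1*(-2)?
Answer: -337041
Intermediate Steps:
C = 2
g(K, x) = 0 (g(K, x) = -(-1 + x)*0 = -1*0 = 0)
m(a, O) = 0
m(g(-1, C), 589) - 1*337041 = 0 - 1*337041 = 0 - 337041 = -337041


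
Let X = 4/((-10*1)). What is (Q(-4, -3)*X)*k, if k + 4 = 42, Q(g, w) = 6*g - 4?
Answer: 2128/5 ≈ 425.60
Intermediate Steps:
Q(g, w) = -4 + 6*g
k = 38 (k = -4 + 42 = 38)
X = -⅖ (X = 4/(-10) = 4*(-⅒) = -⅖ ≈ -0.40000)
(Q(-4, -3)*X)*k = ((-4 + 6*(-4))*(-⅖))*38 = ((-4 - 24)*(-⅖))*38 = -28*(-⅖)*38 = (56/5)*38 = 2128/5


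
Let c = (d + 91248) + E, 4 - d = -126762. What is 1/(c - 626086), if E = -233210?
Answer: -1/641282 ≈ -1.5594e-6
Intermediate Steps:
d = 126766 (d = 4 - 1*(-126762) = 4 + 126762 = 126766)
c = -15196 (c = (126766 + 91248) - 233210 = 218014 - 233210 = -15196)
1/(c - 626086) = 1/(-15196 - 626086) = 1/(-641282) = -1/641282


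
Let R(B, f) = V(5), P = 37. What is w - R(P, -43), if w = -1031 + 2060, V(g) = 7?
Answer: 1022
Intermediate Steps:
R(B, f) = 7
w = 1029
w - R(P, -43) = 1029 - 1*7 = 1029 - 7 = 1022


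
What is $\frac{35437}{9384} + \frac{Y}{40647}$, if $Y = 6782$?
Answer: $\frac{29491177}{7479048} \approx 3.9432$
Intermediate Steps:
$\frac{35437}{9384} + \frac{Y}{40647} = \frac{35437}{9384} + \frac{6782}{40647} = \frac{29491177}{7479048}$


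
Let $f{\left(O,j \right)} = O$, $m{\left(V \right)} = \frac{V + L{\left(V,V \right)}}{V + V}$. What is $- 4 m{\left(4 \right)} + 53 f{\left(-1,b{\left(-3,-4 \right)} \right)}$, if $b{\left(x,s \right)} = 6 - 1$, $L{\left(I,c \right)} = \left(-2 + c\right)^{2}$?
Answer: $-57$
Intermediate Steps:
$b{\left(x,s \right)} = 5$
$m{\left(V \right)} = \frac{V + \left(-2 + V\right)^{2}}{2 V}$ ($m{\left(V \right)} = \frac{V + \left(-2 + V\right)^{2}}{V + V} = \frac{V + \left(-2 + V\right)^{2}}{2 V}$)
$- 4 m{\left(4 \right)} + 53 f{\left(-1,b{\left(-3,-4 \right)} \right)} = - 4 \frac{4 + \left(-2 + 4\right)^{2}}{2 \cdot 4} + 53 \left(-1\right) = - 4 \cdot \frac{1}{2} \cdot \frac{1}{4} \left(4 + 2^{2}\right) - 53 = - 4 \cdot \frac{1}{2} \cdot \frac{1}{4} \left(4 + 4\right) - 53 = - 4 \cdot \frac{1}{2} \cdot \frac{1}{4} \cdot 8 - 53 = \left(-4\right) 1 - 53 = -4 - 53 = -57$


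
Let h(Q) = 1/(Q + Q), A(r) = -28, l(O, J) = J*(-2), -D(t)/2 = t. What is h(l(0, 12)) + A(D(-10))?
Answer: -1345/48 ≈ -28.021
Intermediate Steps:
D(t) = -2*t
l(O, J) = -2*J
h(Q) = 1/(2*Q)
h(l(0, 12)) + A(D(-10)) = 1/(2*((-2*12))) - 28 = (½)/(-24) - 28 = (½)*(-1/24) - 28 = -1/48 - 28 = -1345/48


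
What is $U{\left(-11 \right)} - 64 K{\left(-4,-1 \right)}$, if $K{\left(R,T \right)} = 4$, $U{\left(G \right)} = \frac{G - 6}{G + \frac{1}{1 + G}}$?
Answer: $- \frac{28246}{111} \approx -254.47$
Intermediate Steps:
$U{\left(G \right)} = \frac{-6 + G}{G + \frac{1}{1 + G}}$
$U{\left(-11 \right)} - 64 K{\left(-4,-1 \right)} = \frac{-6 + \left(-11\right)^{2} - -55}{1 - 11 + \left(-11\right)^{2}} - 256 = \frac{-6 + 121 + 55}{1 - 11 + 121} - 256 = \frac{1}{111} \cdot 170 - 256 = \frac{170}{111} - 256 = - \frac{28246}{111}$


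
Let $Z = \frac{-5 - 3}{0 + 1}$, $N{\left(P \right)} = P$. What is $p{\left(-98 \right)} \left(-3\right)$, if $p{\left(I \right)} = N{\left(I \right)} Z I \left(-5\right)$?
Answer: $-1152480$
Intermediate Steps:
$Z = -8$ ($Z = - \frac{8}{1} = \left(-8\right) 1 = -8$)
$p{\left(I \right)} = 40 I^{2}$ ($p{\left(I \right)} = I - 8 I \left(-5\right) = I 40 I = 40 I^{2}$)
$p{\left(-98 \right)} \left(-3\right) = 40 \left(-98\right)^{2} \left(-3\right) = 40 \cdot 9604 \left(-3\right) = 384160 \left(-3\right) = -1152480$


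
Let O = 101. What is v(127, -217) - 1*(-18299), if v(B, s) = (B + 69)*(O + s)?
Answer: -4437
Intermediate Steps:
v(B, s) = (69 + B)*(101 + s) (v(B, s) = (B + 69)*(101 + s) = (69 + B)*(101 + s))
v(127, -217) - 1*(-18299) = (6969 + 69*(-217) + 101*127 + 127*(-217)) - 1*(-18299) = (6969 - 14973 + 12827 - 27559) + 18299 = -22736 + 18299 = -4437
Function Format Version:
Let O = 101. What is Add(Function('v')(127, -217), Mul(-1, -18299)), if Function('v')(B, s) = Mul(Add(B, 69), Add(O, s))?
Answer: -4437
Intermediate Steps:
Function('v')(B, s) = Mul(Add(69, B), Add(101, s)) (Function('v')(B, s) = Mul(Add(B, 69), Add(101, s)) = Mul(Add(69, B), Add(101, s)))
Add(Function('v')(127, -217), Mul(-1, -18299)) = Add(Add(6969, Mul(69, -217), Mul(101, 127), Mul(127, -217)), Mul(-1, -18299)) = Add(Add(6969, -14973, 12827, -27559), 18299) = Add(-22736, 18299) = -4437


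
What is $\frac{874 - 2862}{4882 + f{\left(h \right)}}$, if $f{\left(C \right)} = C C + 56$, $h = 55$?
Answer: $- \frac{1988}{7963} \approx -0.24965$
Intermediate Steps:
$f{\left(C \right)} = 56 + C^{2}$ ($f{\left(C \right)} = C^{2} + 56 = 56 + C^{2}$)
$\frac{874 - 2862}{4882 + f{\left(h \right)}} = \frac{874 - 2862}{4882 + \left(56 + 55^{2}\right)} = - \frac{1988}{4882 + \left(56 + 3025\right)} = - \frac{1988}{4882 + 3081} = - \frac{1988}{7963}$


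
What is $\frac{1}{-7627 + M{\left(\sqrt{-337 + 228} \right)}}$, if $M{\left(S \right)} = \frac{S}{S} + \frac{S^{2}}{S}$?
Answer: $- \frac{7626}{58155985} - \frac{i \sqrt{109}}{58155985} \approx -0.00013113 - 1.7952 \cdot 10^{-7} i$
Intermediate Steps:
$M{\left(S \right)} = 1 + S$
$\frac{1}{-7627 + M{\left(\sqrt{-337 + 228} \right)}} = \frac{1}{-7627 + \left(1 + \sqrt{-337 + 228}\right)} = \frac{1}{-7627 + \left(1 + \sqrt{-109}\right)} = \frac{1}{-7627 + \left(1 + i \sqrt{109}\right)} = \frac{1}{-7626 + i \sqrt{109}}$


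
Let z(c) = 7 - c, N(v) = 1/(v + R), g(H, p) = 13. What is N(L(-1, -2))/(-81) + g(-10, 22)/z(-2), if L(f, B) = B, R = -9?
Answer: 1288/891 ≈ 1.4456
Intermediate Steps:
N(v) = 1/(-9 + v) (N(v) = 1/(v - 9) = 1/(-9 + v))
N(L(-1, -2))/(-81) + g(-10, 22)/z(-2) = 1/(-9 - 2*(-81)) + 13/(7 - 1*(-2)) = -1/81/(-11) + 13/(7 + 2) = -1/11*(-1/81) + 13/9 = 1/891 + 13*(⅑) = 1/891 + 13/9 = 1288/891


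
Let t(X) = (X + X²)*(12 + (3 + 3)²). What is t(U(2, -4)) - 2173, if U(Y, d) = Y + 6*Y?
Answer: 7907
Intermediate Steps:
U(Y, d) = 7*Y
t(X) = 48*X + 48*X² (t(X) = (X + X²)*(12 + 6²) = (X + X²)*(12 + 36) = (X + X²)*48 = 48*X + 48*X²)
t(U(2, -4)) - 2173 = 48*(7*2)*(1 + 7*2) - 2173 = 48*14*(1 + 14) - 2173 = 48*14*15 - 2173 = 10080 - 2173 = 7907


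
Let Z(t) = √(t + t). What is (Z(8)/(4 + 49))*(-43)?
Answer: -172/53 ≈ -3.2453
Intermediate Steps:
Z(t) = √2*√t (Z(t) = √(2*t) = √2*√t)
(Z(8)/(4 + 49))*(-43) = ((√2*√8)/(4 + 49))*(-43) = ((√2*(2*√2))/53)*(-43) = ((1/53)*4)*(-43) = (4/53)*(-43) = -172/53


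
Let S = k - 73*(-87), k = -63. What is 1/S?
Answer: 1/6288 ≈ 0.00015903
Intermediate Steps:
S = 6288 (S = -63 - 73*(-87) = -63 + 6351 = 6288)
1/S = 1/6288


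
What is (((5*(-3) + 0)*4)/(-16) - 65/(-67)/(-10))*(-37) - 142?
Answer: -74279/268 ≈ -277.16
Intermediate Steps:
(((5*(-3) + 0)*4)/(-16) - 65/(-67)/(-10))*(-37) - 142 = (((-15 + 0)*4)*(-1/16) - 65*(-1/67)*(-1/10))*(-37) - 142 = (-15*4*(-1/16) + (65/67)*(-1/10))*(-37) - 142 = (-60*(-1/16) - 13/134)*(-37) - 142 = (15/4 - 13/134)*(-37) - 142 = (979/268)*(-37) - 142 = -36223/268 - 142 = -74279/268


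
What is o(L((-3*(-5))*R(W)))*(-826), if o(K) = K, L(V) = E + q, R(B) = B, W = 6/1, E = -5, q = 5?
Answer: 0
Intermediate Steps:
W = 6 (W = 6*1 = 6)
L(V) = 0 (L(V) = -5 + 5 = 0)
o(L((-3*(-5))*R(W)))*(-826) = 0*(-826) = 0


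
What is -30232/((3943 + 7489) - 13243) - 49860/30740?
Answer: 41951761/2783507 ≈ 15.072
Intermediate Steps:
-30232/((3943 + 7489) - 13243) - 49860/30740 = -30232/(11432 - 13243) - 49860*1/30740 = -30232/(-1811) - 2493/1537 = -30232*(-1/1811) - 2493/1537 = 30232/1811 - 2493/1537 = 41951761/2783507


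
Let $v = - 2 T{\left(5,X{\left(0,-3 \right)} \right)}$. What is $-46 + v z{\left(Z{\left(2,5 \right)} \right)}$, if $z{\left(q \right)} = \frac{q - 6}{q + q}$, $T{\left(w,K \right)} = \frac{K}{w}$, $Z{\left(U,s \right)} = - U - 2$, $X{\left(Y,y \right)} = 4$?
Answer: $-48$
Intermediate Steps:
$Z{\left(U,s \right)} = -2 - U$
$z{\left(q \right)} = \frac{-6 + q}{2 q}$
$v = - \frac{8}{5}$ ($v = - 2 \cdot \frac{4}{5} = - 2 \cdot 4 \cdot \frac{1}{5} = \left(-2\right) \frac{4}{5} = - \frac{8}{5} \approx -1.6$)
$-46 + v z{\left(Z{\left(2,5 \right)} \right)} = -46 - \frac{8 \frac{-6 - 4}{2 \left(-2 - 2\right)}}{5} = -46 - \frac{8 \frac{-6 - 4}{2 \left(-4\right)}}{5} = -46 - \frac{8 \cdot \frac{1}{2} \left(- \frac{1}{4}\right) \left(-10\right)}{5} = -46 - 2 = -48$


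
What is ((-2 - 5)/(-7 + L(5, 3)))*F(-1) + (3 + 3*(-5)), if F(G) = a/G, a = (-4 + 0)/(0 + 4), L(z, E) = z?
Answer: -17/2 ≈ -8.5000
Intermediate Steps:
a = -1 (a = -4/4 = -4*1/4 = -1)
F(G) = -1/G
((-2 - 5)/(-7 + L(5, 3)))*F(-1) + (3 + 3*(-5)) = ((-2 - 5)/(-7 + 5))*(-1/(-1)) + (3 + 3*(-5)) = (-7/(-2))*(-1*(-1)) + (3 - 15) = -7*(-1/2)*1 - 12 = (7/2)*1 - 12 = 7/2 - 12 = -17/2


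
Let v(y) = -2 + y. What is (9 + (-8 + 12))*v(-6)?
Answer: -104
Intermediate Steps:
(9 + (-8 + 12))*v(-6) = (9 + (-8 + 12))*(-2 - 6) = (9 + 4)*(-8) = 13*(-8) = -104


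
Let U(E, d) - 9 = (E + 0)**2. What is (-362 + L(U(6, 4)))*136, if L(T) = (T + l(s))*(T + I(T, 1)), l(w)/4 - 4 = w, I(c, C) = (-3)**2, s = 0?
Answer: 398752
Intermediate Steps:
I(c, C) = 9
l(w) = 16 + 4*w
U(E, d) = 9 + E**2 (U(E, d) = 9 + (E + 0)**2 = 9 + E**2)
L(T) = (9 + T)*(16 + T) (L(T) = (T + (16 + 4*0))*(T + 9) = (T + (16 + 0))*(9 + T) = (T + 16)*(9 + T) = (16 + T)*(9 + T) = (9 + T)*(16 + T))
(-362 + L(U(6, 4)))*136 = (-362 + (144 + (9 + 6**2)**2 + 25*(9 + 6**2)))*136 = (-362 + (144 + (9 + 36)**2 + 25*(9 + 36)))*136 = (-362 + (144 + 45**2 + 25*45))*136 = (-362 + (144 + 2025 + 1125))*136 = (-362 + 3294)*136 = 2932*136 = 398752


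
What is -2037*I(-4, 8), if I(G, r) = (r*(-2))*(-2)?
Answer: -65184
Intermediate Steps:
I(G, r) = 4*r (I(G, r) = -2*r*(-2) = 4*r)
-2037*I(-4, 8) = -8148*8 = -2037*32 = -65184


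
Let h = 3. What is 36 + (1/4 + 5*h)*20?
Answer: 341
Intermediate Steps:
36 + (1/4 + 5*h)*20 = 36 + (1/4 + 5*3)*20 = 36 + (1/4 + 15)*20 = 36 + (61/4)*20 = 36 + 305 = 341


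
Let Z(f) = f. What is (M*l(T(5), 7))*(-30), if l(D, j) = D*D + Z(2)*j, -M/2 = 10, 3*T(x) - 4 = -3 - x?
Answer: 28400/3 ≈ 9466.7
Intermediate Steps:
T(x) = ⅓ - x/3 (T(x) = 4/3 + (-3 - x)/3 = 4/3 + (-1 - x/3) = ⅓ - x/3)
M = -20 (M = -2*10 = -20)
l(D, j) = D² + 2*j (l(D, j) = D*D + 2*j = D² + 2*j)
(M*l(T(5), 7))*(-30) = -20*((⅓ - ⅓*5)² + 2*7)*(-30) = -20*((⅓ - 5/3)² + 14)*(-30) = -20*((-4/3)² + 14)*(-30) = -20*(16/9 + 14)*(-30) = -20*142/9*(-30) = -2840/9*(-30) = 28400/3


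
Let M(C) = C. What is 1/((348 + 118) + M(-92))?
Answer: 1/374 ≈ 0.0026738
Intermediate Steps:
1/((348 + 118) + M(-92)) = 1/((348 + 118) - 92) = 1/(466 - 92) = 1/374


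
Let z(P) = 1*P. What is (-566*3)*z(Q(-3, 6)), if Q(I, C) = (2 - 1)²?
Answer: -1698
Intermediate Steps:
Q(I, C) = 1 (Q(I, C) = 1² = 1)
z(P) = P
(-566*3)*z(Q(-3, 6)) = -566*3*1 = -1698*1 = -1698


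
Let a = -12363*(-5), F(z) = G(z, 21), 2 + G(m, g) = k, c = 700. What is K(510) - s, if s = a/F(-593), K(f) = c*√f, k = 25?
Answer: -61815/23 + 700*√510 ≈ 13121.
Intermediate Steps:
G(m, g) = 23 (G(m, g) = -2 + 25 = 23)
F(z) = 23
a = 61815
K(f) = 700*√f
s = 61815/23 ≈ 2687.6
K(510) - s = 700*√510 - 1*61815/23 = 700*√510 - 61815/23 = -61815/23 + 700*√510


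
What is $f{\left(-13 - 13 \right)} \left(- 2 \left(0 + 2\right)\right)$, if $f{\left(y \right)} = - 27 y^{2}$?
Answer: $73008$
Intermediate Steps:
$f{\left(-13 - 13 \right)} \left(- 2 \left(0 + 2\right)\right) = - 27 \left(-13 - 13\right)^{2} \left(- 2 \left(0 + 2\right)\right) = - 27 \left(-13 - 13\right)^{2} \left(\left(-2\right) 2\right) = - 27 \left(-26\right)^{2} \left(-4\right) = \left(-27\right) 676 \left(-4\right) = \left(-18252\right) \left(-4\right) = 73008$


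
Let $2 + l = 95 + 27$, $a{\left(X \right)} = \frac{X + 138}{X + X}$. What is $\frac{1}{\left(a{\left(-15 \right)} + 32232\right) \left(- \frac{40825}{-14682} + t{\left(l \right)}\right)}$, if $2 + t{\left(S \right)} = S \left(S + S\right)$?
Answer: $\frac{146820}{136276661646019} \approx 1.0774 \cdot 10^{-9}$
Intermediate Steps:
$a{\left(X \right)} = \frac{138 + X}{2 X}$
$l = 120$ ($l = -2 + \left(95 + 27\right) = -2 + 122 = 120$)
$t{\left(S \right)} = -2 + 2 S^{2}$ ($t{\left(S \right)} = -2 + S \left(S + S\right) = -2 + S 2 S = -2 + 2 S^{2}$)
$\frac{1}{\left(a{\left(-15 \right)} + 32232\right) \left(- \frac{40825}{-14682} + t{\left(l \right)}\right)} = \frac{1}{\left(\frac{138 - 15}{2 \left(-15\right)} + 32232\right) \left(- \frac{40825}{-14682} - \left(2 - 2 \cdot 120^{2}\right)\right)} = \frac{1}{\left(\frac{1}{2} \left(- \frac{1}{15}\right) 123 + 32232\right) \left(\left(-40825\right) \left(- \frac{1}{14682}\right) + \left(-2 + 2 \cdot 14400\right)\right)} = \frac{1}{\left(- \frac{41}{10} + 32232\right) \left(\frac{40825}{14682} + \left(-2 + 28800\right)\right)} = \frac{1}{\frac{322279}{10} \left(\frac{40825}{14682} + 28798\right)} = \frac{1}{\frac{322279}{10} \cdot \frac{422853061}{14682}} = \frac{1}{\frac{136276661646019}{146820}} = \frac{146820}{136276661646019}$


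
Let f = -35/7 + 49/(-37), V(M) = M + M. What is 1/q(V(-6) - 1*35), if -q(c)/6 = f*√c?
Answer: -37*I*√47/65988 ≈ -0.003844*I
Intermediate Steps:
V(M) = 2*M
f = -234/37 (f = -35*⅐ + 49*(-1/37) = -5 - 49/37 = -234/37 ≈ -6.3243)
q(c) = 1404*√c/37 (q(c) = -(-1404)*√c/37 = 1404*√c/37)
1/q(V(-6) - 1*35) = 1/(1404*√(2*(-6) - 1*35)/37) = 1/(1404*√(-12 - 35)/37) = 1/(1404*√(-47)/37) = 1/(1404*(I*√47)/37) = 1/(1404*I*√47/37) = -37*I*√47/65988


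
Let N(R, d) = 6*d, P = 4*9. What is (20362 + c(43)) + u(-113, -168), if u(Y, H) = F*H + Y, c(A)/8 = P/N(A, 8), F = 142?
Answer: -3601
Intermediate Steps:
P = 36
c(A) = 6 (c(A) = 8*(36/((6*8))) = 8*(36/48) = 8*(36*(1/48)) = 8*(¾) = 6)
u(Y, H) = Y + 142*H (u(Y, H) = 142*H + Y = Y + 142*H)
(20362 + c(43)) + u(-113, -168) = (20362 + 6) + (-113 + 142*(-168)) = 20368 + (-113 - 23856) = 20368 - 23969 = -3601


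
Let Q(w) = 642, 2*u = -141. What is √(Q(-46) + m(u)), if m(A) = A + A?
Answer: √501 ≈ 22.383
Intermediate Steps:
u = -141/2 (u = (½)*(-141) = -141/2 ≈ -70.500)
m(A) = 2*A
√(Q(-46) + m(u)) = √(642 + 2*(-141/2)) = √(642 - 141) = √501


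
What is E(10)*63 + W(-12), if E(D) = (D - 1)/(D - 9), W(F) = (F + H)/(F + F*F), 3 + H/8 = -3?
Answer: 6232/11 ≈ 566.54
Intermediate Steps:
H = -48 (H = -24 + 8*(-3) = -24 - 24 = -48)
W(F) = (-48 + F)/(F + F²) (W(F) = (F - 48)/(F + F*F) = (-48 + F)/(F + F²))
E(D) = (-1 + D)/(-9 + D)
E(10)*63 + W(-12) = ((-1 + 10)/(-9 + 10))*63 + (-48 - 12)/((-12)*(1 - 12)) = (9/1)*63 - 1/12*(-60)/(-11) = (1*9)*63 - 1/12*(-1/11)*(-60) = 9*63 - 5/11 = 567 - 5/11 = 6232/11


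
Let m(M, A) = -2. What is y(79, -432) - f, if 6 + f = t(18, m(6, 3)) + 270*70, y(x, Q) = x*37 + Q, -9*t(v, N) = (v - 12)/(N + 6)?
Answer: -98417/6 ≈ -16403.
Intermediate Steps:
t(v, N) = -(-12 + v)/(9*(6 + N)) (t(v, N) = -(v - 12)/(9*(N + 6)) = -(-12 + v)/(9*(6 + N)))
y(x, Q) = Q + 37*x (y(x, Q) = 37*x + Q = Q + 37*x)
f = 113363/6 (f = -6 + ((12 - 1*18)/(9*(6 - 2)) + 270*70) = -6 + ((⅑)*(12 - 18)/4 + 18900) = -6 + ((⅑)*(¼)*(-6) + 18900) = -6 + (-⅙ + 18900) = -6 + 113399/6 = 113363/6 ≈ 18894.)
y(79, -432) - f = (-432 + 37*79) - 1*113363/6 = (-432 + 2923) - 113363/6 = 2491 - 113363/6 = -98417/6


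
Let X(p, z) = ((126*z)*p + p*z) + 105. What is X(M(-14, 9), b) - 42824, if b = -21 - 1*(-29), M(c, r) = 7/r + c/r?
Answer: -391583/9 ≈ -43509.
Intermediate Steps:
b = 8 (b = -21 + 29 = 8)
X(p, z) = 105 + 127*p*z (X(p, z) = (126*p*z + p*z) + 105 = 127*p*z + 105 = 105 + 127*p*z)
X(M(-14, 9), b) - 42824 = (105 + 127*((7 - 14)/9)*8) - 42824 = (105 + 127*((⅑)*(-7))*8) - 42824 = (105 + 127*(-7/9)*8) - 42824 = (105 - 7112/9) - 42824 = -6167/9 - 42824 = -391583/9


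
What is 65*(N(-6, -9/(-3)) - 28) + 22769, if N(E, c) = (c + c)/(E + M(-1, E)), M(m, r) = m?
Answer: 146253/7 ≈ 20893.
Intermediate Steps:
N(E, c) = 2*c/(-1 + E) (N(E, c) = (c + c)/(E - 1) = (2*c)/(-1 + E) = 2*c/(-1 + E))
65*(N(-6, -9/(-3)) - 28) + 22769 = 65*(2*(-9/(-3))/(-1 - 6) - 28) + 22769 = 65*(2*(-9*(-⅓))/(-7) - 28) + 22769 = 65*(2*3*(-⅐) - 28) + 22769 = 65*(-6/7 - 28) + 22769 = 65*(-202/7) + 22769 = -13130/7 + 22769 = 146253/7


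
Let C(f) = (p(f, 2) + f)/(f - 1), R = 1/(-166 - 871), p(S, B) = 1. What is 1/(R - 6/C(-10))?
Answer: -3111/22817 ≈ -0.13635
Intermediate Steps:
R = -1/1037 (R = 1/(-1037) = -1/1037 ≈ -0.00096432)
C(f) = (1 + f)/(-1 + f) (C(f) = (1 + f)/(f - 1) = (1 + f)/(-1 + f))
1/(R - 6/C(-10)) = 1/(-1/1037 - 6*(-1 - 10)/(1 - 10)) = 1/(-1/1037 - 6/(-9/(-11))) = 1/(-1/1037 - 6/((-1/11*(-9)))) = 1/(-1/1037 - 6/9/11) = 1/(-1/1037 - 6*11/9) = 1/(-1/1037 - 22/3) = 1/(-22817/3111) = -3111/22817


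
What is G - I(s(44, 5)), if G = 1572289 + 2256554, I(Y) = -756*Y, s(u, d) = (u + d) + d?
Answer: 3869667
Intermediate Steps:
s(u, d) = u + 2*d (s(u, d) = (d + u) + d = u + 2*d)
G = 3828843
G - I(s(44, 5)) = 3828843 - (-756)*(44 + 2*5) = 3828843 - (-756)*(44 + 10) = 3828843 - (-756)*54 = 3828843 - 1*(-40824) = 3828843 + 40824 = 3869667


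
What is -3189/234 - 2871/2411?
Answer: -2786831/188058 ≈ -14.819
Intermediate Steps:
-3189/234 - 2871/2411 = -3189*1/234 - 2871*1/2411 = -1063/78 - 2871/2411 = -2786831/188058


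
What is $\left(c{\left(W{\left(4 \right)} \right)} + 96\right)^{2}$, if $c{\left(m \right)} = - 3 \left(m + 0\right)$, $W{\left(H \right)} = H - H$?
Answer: $9216$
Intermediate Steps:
$W{\left(H \right)} = 0$
$c{\left(m \right)} = - 3 m$
$\left(c{\left(W{\left(4 \right)} \right)} + 96\right)^{2} = \left(\left(-3\right) 0 + 96\right)^{2} = \left(0 + 96\right)^{2} = 96^{2} = 9216$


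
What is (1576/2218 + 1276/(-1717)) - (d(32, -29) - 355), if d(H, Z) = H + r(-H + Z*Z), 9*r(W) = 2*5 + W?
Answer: 441701408/1904153 ≈ 231.97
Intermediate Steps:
r(W) = 10/9 + W/9 (r(W) = (2*5 + W)/9 = (10 + W)/9 = 10/9 + W/9)
d(H, Z) = 10/9 + Z²/9 + 8*H/9 (d(H, Z) = H + (10/9 + (-H + Z*Z)/9) = H + (10/9 + (-H + Z²)/9) = H + (10/9 + (Z² - H)/9) = H + (10/9 + (-H/9 + Z²/9)) = H + (10/9 - H/9 + Z²/9) = 10/9 + Z²/9 + 8*H/9)
(1576/2218 + 1276/(-1717)) - (d(32, -29) - 355) = (1576/2218 + 1276/(-1717)) - ((10/9 + (⅑)*(-29)² + (8/9)*32) - 355) = (1576*(1/2218) + 1276*(-1/1717)) - ((10/9 + (⅑)*841 + 256/9) - 355) = (788/1109 - 1276/1717) - ((10/9 + 841/9 + 256/9) - 355) = -62088/1904153 - (123 - 355) = -62088/1904153 - 1*(-232) = -62088/1904153 + 232 = 441701408/1904153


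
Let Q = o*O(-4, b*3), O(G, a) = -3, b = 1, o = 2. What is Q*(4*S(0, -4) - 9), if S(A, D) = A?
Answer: 54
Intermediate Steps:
Q = -6 (Q = 2*(-3) = -6)
Q*(4*S(0, -4) - 9) = -6*(4*0 - 9) = -6*(0 - 9) = -6*(-9) = 54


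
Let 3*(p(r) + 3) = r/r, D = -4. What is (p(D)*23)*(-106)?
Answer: 19504/3 ≈ 6501.3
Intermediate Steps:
p(r) = -8/3 (p(r) = -3 + (r/r)/3 = -3 + (⅓)*1 = -3 + ⅓ = -8/3)
(p(D)*23)*(-106) = -8/3*23*(-106) = -184/3*(-106) = 19504/3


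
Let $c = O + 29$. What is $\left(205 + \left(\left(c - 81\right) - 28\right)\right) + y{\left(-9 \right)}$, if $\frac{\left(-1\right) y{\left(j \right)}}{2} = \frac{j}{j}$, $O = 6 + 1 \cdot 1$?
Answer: $130$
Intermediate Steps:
$O = 7$ ($O = 6 + 1 = 7$)
$y{\left(j \right)} = -2$ ($y{\left(j \right)} = - 2 \frac{j}{j} = \left(-2\right) 1 = -2$)
$c = 36$ ($c = 7 + 29 = 36$)
$\left(205 + \left(\left(c - 81\right) - 28\right)\right) + y{\left(-9 \right)} = \left(205 + \left(\left(36 - 81\right) - 28\right)\right) - 2 = \left(205 - 73\right) - 2 = 132 - 2 = 130$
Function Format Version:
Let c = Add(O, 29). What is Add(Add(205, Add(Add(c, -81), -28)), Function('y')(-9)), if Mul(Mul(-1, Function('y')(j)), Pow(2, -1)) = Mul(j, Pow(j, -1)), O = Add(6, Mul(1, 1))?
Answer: 130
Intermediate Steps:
O = 7 (O = Add(6, 1) = 7)
Function('y')(j) = -2 (Function('y')(j) = Mul(-2, Mul(j, Pow(j, -1))) = Mul(-2, 1) = -2)
c = 36 (c = Add(7, 29) = 36)
Add(Add(205, Add(Add(c, -81), -28)), Function('y')(-9)) = Add(Add(205, Add(Add(36, -81), -28)), -2) = Add(Add(205, Add(-45, -28)), -2) = Add(Add(205, -73), -2) = Add(132, -2) = 130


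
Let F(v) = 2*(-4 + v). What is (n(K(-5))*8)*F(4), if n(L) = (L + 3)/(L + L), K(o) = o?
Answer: 0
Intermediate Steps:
n(L) = (3 + L)/(2*L) (n(L) = (3 + L)/((2*L)) = (3 + L)*(1/(2*L)) = (3 + L)/(2*L))
F(v) = -8 + 2*v
(n(K(-5))*8)*F(4) = (((½)*(3 - 5)/(-5))*8)*(-8 + 2*4) = (((½)*(-⅕)*(-2))*8)*(-8 + 8) = ((⅕)*8)*0 = (8/5)*0 = 0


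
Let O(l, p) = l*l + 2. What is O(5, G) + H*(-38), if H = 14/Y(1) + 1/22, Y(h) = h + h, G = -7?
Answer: -2648/11 ≈ -240.73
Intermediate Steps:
Y(h) = 2*h
O(l, p) = 2 + l**2 (O(l, p) = l**2 + 2 = 2 + l**2)
H = 155/22 (H = 14/((2*1)) + 1/22 = 14/2 + 1*(1/22) = 14*(1/2) + 1/22 = 7 + 1/22 = 155/22 ≈ 7.0455)
O(5, G) + H*(-38) = (2 + 5**2) + (155/22)*(-38) = (2 + 25) - 2945/11 = 27 - 2945/11 = -2648/11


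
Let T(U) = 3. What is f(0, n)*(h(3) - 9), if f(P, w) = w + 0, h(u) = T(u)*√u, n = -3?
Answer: 27 - 9*√3 ≈ 11.412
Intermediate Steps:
h(u) = 3*√u
f(P, w) = w
f(0, n)*(h(3) - 9) = -3*(3*√3 - 9) = -3*(-9 + 3*√3) = 27 - 9*√3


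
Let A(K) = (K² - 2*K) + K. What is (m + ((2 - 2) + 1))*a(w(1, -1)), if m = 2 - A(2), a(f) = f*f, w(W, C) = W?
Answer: 1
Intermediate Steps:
A(K) = K² - K
a(f) = f²
m = 0 (m = 2 - 2*(-1 + 2) = 2 - 2 = 0)
(m + ((2 - 2) + 1))*a(w(1, -1)) = (0 + ((2 - 2) + 1))*1² = (0 + (0 + 1))*1 = (0 + 1)*1 = 1*1 = 1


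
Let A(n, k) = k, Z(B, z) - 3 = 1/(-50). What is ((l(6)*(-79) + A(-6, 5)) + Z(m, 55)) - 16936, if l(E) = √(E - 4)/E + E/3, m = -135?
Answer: -854301/50 - 79*√2/6 ≈ -17105.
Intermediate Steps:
Z(B, z) = 149/50 (Z(B, z) = 3 + 1/(-50) = 3 - 1/50 = 149/50)
l(E) = E/3 + √(-4 + E)/E (l(E) = √(-4 + E)/E + E*(⅓) = √(-4 + E)/E + E/3 = E/3 + √(-4 + E)/E)
((l(6)*(-79) + A(-6, 5)) + Z(m, 55)) - 16936 = ((((⅓)*6 + √(-4 + 6)/6)*(-79) + 5) + 149/50) - 16936 = (((2 + √2/6)*(-79) + 5) + 149/50) - 16936 = (((-158 - 79*√2/6) + 5) + 149/50) - 16936 = ((-153 - 79*√2/6) + 149/50) - 16936 = (-7501/50 - 79*√2/6) - 16936 = -854301/50 - 79*√2/6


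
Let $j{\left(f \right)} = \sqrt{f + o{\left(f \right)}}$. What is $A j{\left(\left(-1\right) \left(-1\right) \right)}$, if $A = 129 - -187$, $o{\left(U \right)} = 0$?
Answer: $316$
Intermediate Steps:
$A = 316$ ($A = 129 + 187 = 316$)
$j{\left(f \right)} = \sqrt{f}$ ($j{\left(f \right)} = \sqrt{f + 0} = \sqrt{f}$)
$A j{\left(\left(-1\right) \left(-1\right) \right)} = 316 \sqrt{\left(-1\right) \left(-1\right)} = 316 \sqrt{1} = 316 \cdot 1 = 316$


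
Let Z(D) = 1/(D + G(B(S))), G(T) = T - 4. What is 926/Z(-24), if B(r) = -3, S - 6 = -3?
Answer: -28706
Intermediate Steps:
S = 3 (S = 6 - 3 = 3)
G(T) = -4 + T
Z(D) = 1/(-7 + D) (Z(D) = 1/(D + (-4 - 3)) = 1/(D - 7) = 1/(-7 + D))
926/Z(-24) = 926/(1/(-7 - 24)) = 926/(1/(-31)) = 926/(-1/31) = 926*(-31) = -28706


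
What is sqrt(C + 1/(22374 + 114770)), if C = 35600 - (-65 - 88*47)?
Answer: sqrt(187149045676670)/68572 ≈ 199.50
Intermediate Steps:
C = 39801 (C = 35600 - (-65 - 4136) = 35600 - 1*(-4201) = 35600 + 4201 = 39801)
sqrt(C + 1/(22374 + 114770)) = sqrt(39801 + 1/(22374 + 114770)) = sqrt(39801 + 1/137144) = sqrt(5458468345/137144) = sqrt(187149045676670)/68572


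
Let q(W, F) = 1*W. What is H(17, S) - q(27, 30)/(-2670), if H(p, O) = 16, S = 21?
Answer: 14249/890 ≈ 16.010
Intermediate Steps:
q(W, F) = W
H(17, S) - q(27, 30)/(-2670) = 16 - 27/(-2670) = 16 - 27*(-1)/2670 = 16 - 1*(-9/890) = 16 + 9/890 = 14249/890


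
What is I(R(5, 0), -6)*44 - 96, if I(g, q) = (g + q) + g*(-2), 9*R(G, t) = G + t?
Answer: -3460/9 ≈ -384.44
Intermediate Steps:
R(G, t) = G/9 + t/9 (R(G, t) = (G + t)/9 = G/9 + t/9)
I(g, q) = q - g (I(g, q) = (g + q) - 2*g = q - g)
I(R(5, 0), -6)*44 - 96 = (-6 - ((⅑)*5 + (⅑)*0))*44 - 96 = (-6 - (5/9 + 0))*44 - 96 = (-6 - 1*5/9)*44 - 96 = (-6 - 5/9)*44 - 96 = -59/9*44 - 96 = -2596/9 - 96 = -3460/9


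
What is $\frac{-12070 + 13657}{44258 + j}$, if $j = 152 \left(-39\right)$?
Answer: $\frac{1587}{38330} \approx 0.041404$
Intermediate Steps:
$j = -5928$
$\frac{-12070 + 13657}{44258 + j} = \frac{-12070 + 13657}{44258 - 5928} = \frac{1587}{38330}$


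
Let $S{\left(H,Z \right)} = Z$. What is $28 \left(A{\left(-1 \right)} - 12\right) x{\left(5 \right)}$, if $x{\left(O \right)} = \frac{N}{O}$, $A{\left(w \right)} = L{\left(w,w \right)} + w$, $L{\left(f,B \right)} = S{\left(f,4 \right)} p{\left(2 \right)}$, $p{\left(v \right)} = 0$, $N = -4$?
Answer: $\frac{1456}{5} \approx 291.2$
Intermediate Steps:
$L{\left(f,B \right)} = 0$ ($L{\left(f,B \right)} = 4 \cdot 0 = 0$)
$A{\left(w \right)} = w$ ($A{\left(w \right)} = 0 + w = w$)
$x{\left(O \right)} = - \frac{4}{O}$
$28 \left(A{\left(-1 \right)} - 12\right) x{\left(5 \right)} = 28 \left(-1 - 12\right) \left(- \frac{4}{5}\right) = 28 \left(-13\right) \left(\left(-4\right) \frac{1}{5}\right) = \left(-364\right) \left(- \frac{4}{5}\right) = \frac{1456}{5}$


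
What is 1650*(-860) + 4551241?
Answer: 3132241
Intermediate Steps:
1650*(-860) + 4551241 = -1419000 + 4551241 = 3132241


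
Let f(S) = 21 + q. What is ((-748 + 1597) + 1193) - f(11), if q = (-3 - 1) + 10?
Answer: 2015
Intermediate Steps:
q = 6 (q = -4 + 10 = 6)
f(S) = 27 (f(S) = 21 + 6 = 27)
((-748 + 1597) + 1193) - f(11) = ((-748 + 1597) + 1193) - 1*27 = (849 + 1193) - 27 = 2042 - 27 = 2015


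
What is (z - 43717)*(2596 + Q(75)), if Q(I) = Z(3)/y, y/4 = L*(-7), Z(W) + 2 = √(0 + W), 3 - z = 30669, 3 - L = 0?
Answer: -8110201639/42 + 74383*√3/84 ≈ -1.9310e+8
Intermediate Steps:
L = 3 (L = 3 - 1*0 = 3 + 0 = 3)
z = -30666 (z = 3 - 1*30669 = 3 - 30669 = -30666)
Z(W) = -2 + √W (Z(W) = -2 + √(0 + W) = -2 + √W)
y = -84 (y = 4*(3*(-7)) = 4*(-21) = -84)
Q(I) = 1/42 - √3/84 (Q(I) = (-2 + √3)/(-84) = (-2 + √3)*(-1/84) = 1/42 - √3/84)
(z - 43717)*(2596 + Q(75)) = (-30666 - 43717)*(2596 + (1/42 - √3/84)) = -74383*(109033/42 - √3/84) = -8110201639/42 + 74383*√3/84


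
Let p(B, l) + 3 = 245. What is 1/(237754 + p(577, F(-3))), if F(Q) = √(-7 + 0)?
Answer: 1/237996 ≈ 4.2017e-6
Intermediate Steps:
F(Q) = I*√7 (F(Q) = √(-7) = I*√7)
p(B, l) = 242 (p(B, l) = -3 + 245 = 242)
1/(237754 + p(577, F(-3))) = 1/(237754 + 242) = 1/237996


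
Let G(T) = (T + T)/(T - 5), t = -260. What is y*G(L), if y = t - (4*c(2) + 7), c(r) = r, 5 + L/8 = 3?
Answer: -8800/21 ≈ -419.05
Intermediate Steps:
L = -16 (L = -40 + 8*3 = -40 + 24 = -16)
G(T) = 2*T/(-5 + T) (G(T) = (2*T)/(-5 + T) = 2*T/(-5 + T))
y = -275 (y = -260 - (4*2 + 7) = -260 - (8 + 7) = -260 - 1*15 = -260 - 15 = -275)
y*G(L) = -550*(-16)/(-5 - 16) = -550*(-16)/(-21) = -550*(-16)*(-1)/21 = -275*32/21 = -8800/21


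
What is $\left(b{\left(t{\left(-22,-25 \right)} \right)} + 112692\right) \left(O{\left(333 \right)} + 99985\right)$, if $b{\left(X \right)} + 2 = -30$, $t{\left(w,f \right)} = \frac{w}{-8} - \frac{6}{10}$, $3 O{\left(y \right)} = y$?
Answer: $11276815360$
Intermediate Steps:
$O{\left(y \right)} = \frac{y}{3}$
$t{\left(w,f \right)} = - \frac{3}{5} - \frac{w}{8}$ ($t{\left(w,f \right)} = w \left(- \frac{1}{8}\right) - \frac{3}{5} = - \frac{w}{8} - \frac{3}{5} = - \frac{3}{5} - \frac{w}{8}$)
$b{\left(X \right)} = -32$ ($b{\left(X \right)} = -2 - 30 = -32$)
$\left(b{\left(t{\left(-22,-25 \right)} \right)} + 112692\right) \left(O{\left(333 \right)} + 99985\right) = \left(-32 + 112692\right) \left(\frac{1}{3} \cdot 333 + 99985\right) = 112660 \left(111 + 99985\right) = 112660 \cdot 100096 = 11276815360$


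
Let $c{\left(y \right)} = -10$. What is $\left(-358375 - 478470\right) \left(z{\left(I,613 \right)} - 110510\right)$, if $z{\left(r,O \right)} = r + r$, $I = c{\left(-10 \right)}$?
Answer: $92496477850$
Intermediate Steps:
$I = -10$
$z{\left(r,O \right)} = 2 r$
$\left(-358375 - 478470\right) \left(z{\left(I,613 \right)} - 110510\right) = \left(-358375 - 478470\right) \left(2 \left(-10\right) - 110510\right) = - 836845 \left(-20 - 110510\right) = \left(-836845\right) \left(-110530\right) = 92496477850$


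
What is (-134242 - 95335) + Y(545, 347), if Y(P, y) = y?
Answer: -229230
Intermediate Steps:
(-134242 - 95335) + Y(545, 347) = (-134242 - 95335) + 347 = -229577 + 347 = -229230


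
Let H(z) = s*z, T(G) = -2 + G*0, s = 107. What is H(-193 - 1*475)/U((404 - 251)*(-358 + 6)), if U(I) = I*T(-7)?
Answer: -17869/26928 ≈ -0.66358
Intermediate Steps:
T(G) = -2 (T(G) = -2 + 0 = -2)
U(I) = -2*I (U(I) = I*(-2) = -2*I)
H(z) = 107*z
H(-193 - 1*475)/U((404 - 251)*(-358 + 6)) = (107*(-193 - 1*475))/((-2*(404 - 251)*(-358 + 6))) = (107*(-193 - 475))/((-306*(-352))) = (107*(-668))/((-2*(-53856))) = -71476/107712 = -71476*1/107712 = -17869/26928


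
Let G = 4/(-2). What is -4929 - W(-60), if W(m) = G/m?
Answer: -147871/30 ≈ -4929.0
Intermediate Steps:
G = -2 (G = 4*(-½) = -2)
W(m) = -2/m
-4929 - W(-60) = -4929 - (-2)/(-60) = -4929 - (-2)*(-1)/60 = -4929 - 1*1/30 = -4929 - 1/30 = -147871/30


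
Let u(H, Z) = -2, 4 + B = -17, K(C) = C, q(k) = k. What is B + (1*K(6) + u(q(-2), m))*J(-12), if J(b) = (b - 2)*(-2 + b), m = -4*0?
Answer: 763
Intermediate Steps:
m = 0
B = -21 (B = -4 - 17 = -21)
J(b) = (-2 + b)**2 (J(b) = (-2 + b)*(-2 + b) = (-2 + b)**2)
B + (1*K(6) + u(q(-2), m))*J(-12) = -21 + (1*6 - 2)*(-2 - 12)**2 = -21 + (6 - 2)*(-14)**2 = -21 + 4*196 = -21 + 784 = 763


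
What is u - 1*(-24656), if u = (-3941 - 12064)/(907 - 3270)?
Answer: 58278133/2363 ≈ 24663.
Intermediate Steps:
u = 16005/2363 (u = -16005/(-2363) = -16005*(-1/2363) = 16005/2363 ≈ 6.7732)
u - 1*(-24656) = 16005/2363 - 1*(-24656) = 16005/2363 + 24656 = 58278133/2363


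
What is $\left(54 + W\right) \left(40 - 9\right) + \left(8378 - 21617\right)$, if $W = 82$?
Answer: $-9023$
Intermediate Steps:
$\left(54 + W\right) \left(40 - 9\right) + \left(8378 - 21617\right) = \left(54 + 82\right) \left(40 - 9\right) + \left(8378 - 21617\right) = 136 \cdot 31 - 13239 = 4216 - 13239 = -9023$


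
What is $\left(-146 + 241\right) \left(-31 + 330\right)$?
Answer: $28405$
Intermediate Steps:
$\left(-146 + 241\right) \left(-31 + 330\right) = 95 \cdot 299 = 28405$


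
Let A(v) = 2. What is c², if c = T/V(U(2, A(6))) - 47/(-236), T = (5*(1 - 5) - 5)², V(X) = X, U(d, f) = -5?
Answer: 867479209/55696 ≈ 15575.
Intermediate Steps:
T = 625 (T = (5*(-4) - 5)² = (-20 - 5)² = (-25)² = 625)
c = -29453/236 (c = 625/(-5) - 47/(-236) = 625*(-⅕) - 47*(-1/236) = -125 + 47/236 = -29453/236 ≈ -124.80)
c² = (-29453/236)² = 867479209/55696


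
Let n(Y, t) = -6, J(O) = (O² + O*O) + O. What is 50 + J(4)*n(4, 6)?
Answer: -166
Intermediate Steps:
J(O) = O + 2*O² (J(O) = (O² + O²) + O = 2*O² + O = O + 2*O²)
50 + J(4)*n(4, 6) = 50 + (4*(1 + 2*4))*(-6) = 50 + (4*(1 + 8))*(-6) = 50 + (4*9)*(-6) = 50 + 36*(-6) = 50 - 216 = -166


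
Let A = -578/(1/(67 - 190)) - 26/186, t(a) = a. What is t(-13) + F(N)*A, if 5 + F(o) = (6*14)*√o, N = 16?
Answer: 2188481090/93 ≈ 2.3532e+7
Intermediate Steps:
F(o) = -5 + 84*√o (F(o) = -5 + (6*14)*√o = -5 + 84*√o)
A = 6611729/93 (A = -578/(1/(-123)) - 26*1/186 = -578/(-1/123) - 13/93 = -578*(-123) - 13/93 = 71094 - 13/93 = 6611729/93 ≈ 71094.)
t(-13) + F(N)*A = -13 + (-5 + 84*√16)*(6611729/93) = -13 + (-5 + 84*4)*(6611729/93) = -13 + (-5 + 336)*(6611729/93) = -13 + 331*(6611729/93) = -13 + 2188482299/93 = 2188481090/93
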